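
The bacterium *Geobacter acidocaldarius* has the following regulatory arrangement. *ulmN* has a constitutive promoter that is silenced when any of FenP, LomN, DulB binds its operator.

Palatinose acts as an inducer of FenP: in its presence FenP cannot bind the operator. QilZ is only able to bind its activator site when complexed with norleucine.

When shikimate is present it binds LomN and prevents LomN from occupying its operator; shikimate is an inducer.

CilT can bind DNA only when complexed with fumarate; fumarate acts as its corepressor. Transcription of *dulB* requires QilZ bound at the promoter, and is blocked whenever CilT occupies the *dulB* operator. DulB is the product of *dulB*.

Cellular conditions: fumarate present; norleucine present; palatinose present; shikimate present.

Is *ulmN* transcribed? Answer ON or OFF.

Palatinose is present, so FenP is inactive.
Shikimate is present, so LomN is inactive.
Fumarate is present, so CilT is active.
Norleucine is present, so QilZ is active.
With repressor CilT bound, *dulB* is not transcribed.
So DulB is not produced.
With no repressor bound, *ulmN* is transcribed.

ON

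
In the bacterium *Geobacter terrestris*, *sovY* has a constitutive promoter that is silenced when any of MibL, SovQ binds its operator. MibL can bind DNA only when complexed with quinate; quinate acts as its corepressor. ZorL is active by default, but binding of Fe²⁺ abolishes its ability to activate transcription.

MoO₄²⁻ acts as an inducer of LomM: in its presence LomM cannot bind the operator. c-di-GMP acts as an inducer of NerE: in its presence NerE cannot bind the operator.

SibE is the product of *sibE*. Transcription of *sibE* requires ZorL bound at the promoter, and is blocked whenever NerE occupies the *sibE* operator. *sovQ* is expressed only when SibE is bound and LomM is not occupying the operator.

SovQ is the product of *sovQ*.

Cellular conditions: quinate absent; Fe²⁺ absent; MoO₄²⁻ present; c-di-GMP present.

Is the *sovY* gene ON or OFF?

OFF

Quinate is absent, so MibL is inactive.
Fe²⁺ is absent, so ZorL is active.
c-di-GMP is present, so NerE is inactive.
No repressor is bound and ZorL is active, so *sibE* is transcribed.
So SibE is produced and active.
MoO₄²⁻ is present, so LomM is inactive.
No repressor is bound and SibE is active, so *sovQ* is transcribed.
So SovQ is produced and active.
With repressor SovQ bound, *sovY* is not transcribed.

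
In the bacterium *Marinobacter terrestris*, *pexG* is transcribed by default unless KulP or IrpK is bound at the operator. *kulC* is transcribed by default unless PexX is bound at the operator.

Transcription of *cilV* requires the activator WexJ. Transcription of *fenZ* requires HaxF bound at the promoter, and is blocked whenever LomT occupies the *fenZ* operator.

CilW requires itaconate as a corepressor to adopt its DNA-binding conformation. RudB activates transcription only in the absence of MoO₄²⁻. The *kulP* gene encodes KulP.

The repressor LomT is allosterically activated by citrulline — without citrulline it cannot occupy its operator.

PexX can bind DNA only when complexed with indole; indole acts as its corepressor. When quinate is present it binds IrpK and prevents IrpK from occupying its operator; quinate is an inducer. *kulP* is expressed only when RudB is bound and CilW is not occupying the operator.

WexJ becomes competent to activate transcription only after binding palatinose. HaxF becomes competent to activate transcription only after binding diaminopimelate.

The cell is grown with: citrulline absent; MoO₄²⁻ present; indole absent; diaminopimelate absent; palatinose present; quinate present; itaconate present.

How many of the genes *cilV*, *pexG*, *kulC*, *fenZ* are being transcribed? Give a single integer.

Palatinose is present, so WexJ is active.
No repressor is bound and WexJ is active, so *cilV* is transcribed.
→ *cilV* is ON.
Itaconate is present, so CilW is active.
MoO₄²⁻ is present, so RudB is inactive.
With repressor CilW bound, *kulP* is not transcribed.
So KulP is not produced.
Quinate is present, so IrpK is inactive.
With no repressor bound, *pexG* is transcribed.
→ *pexG* is ON.
Indole is absent, so PexX is inactive.
With no repressor bound, *kulC* is transcribed.
→ *kulC* is ON.
Citrulline is absent, so LomT is inactive.
Diaminopimelate is absent, so HaxF is inactive.
Required activator HaxF is absent, so *fenZ* is not transcribed.
→ *fenZ* is OFF.
3 of the 4 genes are transcribed.

3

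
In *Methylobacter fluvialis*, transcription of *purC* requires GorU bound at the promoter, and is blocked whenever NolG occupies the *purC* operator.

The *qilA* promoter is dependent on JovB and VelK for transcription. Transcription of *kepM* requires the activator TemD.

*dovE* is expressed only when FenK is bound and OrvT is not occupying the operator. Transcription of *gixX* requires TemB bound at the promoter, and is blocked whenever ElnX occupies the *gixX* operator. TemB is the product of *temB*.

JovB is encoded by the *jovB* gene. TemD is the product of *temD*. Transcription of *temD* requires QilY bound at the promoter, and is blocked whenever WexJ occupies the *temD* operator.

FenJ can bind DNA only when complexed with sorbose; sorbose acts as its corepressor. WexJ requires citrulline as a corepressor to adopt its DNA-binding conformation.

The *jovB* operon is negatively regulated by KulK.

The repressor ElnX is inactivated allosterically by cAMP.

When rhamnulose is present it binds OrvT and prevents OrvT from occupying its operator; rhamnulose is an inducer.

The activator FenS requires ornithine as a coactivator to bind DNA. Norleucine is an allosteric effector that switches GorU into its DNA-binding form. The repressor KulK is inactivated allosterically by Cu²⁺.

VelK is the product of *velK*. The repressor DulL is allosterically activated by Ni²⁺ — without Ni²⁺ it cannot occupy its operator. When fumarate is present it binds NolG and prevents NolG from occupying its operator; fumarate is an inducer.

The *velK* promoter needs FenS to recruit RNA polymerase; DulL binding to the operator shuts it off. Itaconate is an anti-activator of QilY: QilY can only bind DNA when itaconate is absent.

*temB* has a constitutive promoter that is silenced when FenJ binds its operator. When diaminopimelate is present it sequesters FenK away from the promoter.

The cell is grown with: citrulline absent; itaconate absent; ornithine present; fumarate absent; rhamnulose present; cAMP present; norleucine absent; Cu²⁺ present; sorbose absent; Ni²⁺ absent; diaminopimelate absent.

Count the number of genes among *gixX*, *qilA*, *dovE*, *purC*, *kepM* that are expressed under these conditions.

4

Sorbose is absent, so FenJ is inactive.
With no repressor bound, *temB* is transcribed.
So TemB is produced and active.
cAMP is present, so ElnX is inactive.
No repressor is bound and TemB is active, so *gixX* is transcribed.
→ *gixX* is ON.
Cu²⁺ is present, so KulK is inactive.
With no repressor bound, *jovB* is transcribed.
So JovB is produced and active.
Ni²⁺ is absent, so DulL is inactive.
Ornithine is present, so FenS is active.
No repressor is bound and FenS is active, so *velK* is transcribed.
So VelK is produced and active.
No repressor is bound and JovB and VelK are active, so *qilA* is transcribed.
→ *qilA* is ON.
Rhamnulose is present, so OrvT is inactive.
Diaminopimelate is absent, so FenK is active.
No repressor is bound and FenK is active, so *dovE* is transcribed.
→ *dovE* is ON.
Norleucine is absent, so GorU is inactive.
Fumarate is absent, so NolG is active.
With repressor NolG bound, *purC* is not transcribed.
→ *purC* is OFF.
Citrulline is absent, so WexJ is inactive.
Itaconate is absent, so QilY is active.
No repressor is bound and QilY is active, so *temD* is transcribed.
So TemD is produced and active.
No repressor is bound and TemD is active, so *kepM* is transcribed.
→ *kepM* is ON.
4 of the 5 genes are transcribed.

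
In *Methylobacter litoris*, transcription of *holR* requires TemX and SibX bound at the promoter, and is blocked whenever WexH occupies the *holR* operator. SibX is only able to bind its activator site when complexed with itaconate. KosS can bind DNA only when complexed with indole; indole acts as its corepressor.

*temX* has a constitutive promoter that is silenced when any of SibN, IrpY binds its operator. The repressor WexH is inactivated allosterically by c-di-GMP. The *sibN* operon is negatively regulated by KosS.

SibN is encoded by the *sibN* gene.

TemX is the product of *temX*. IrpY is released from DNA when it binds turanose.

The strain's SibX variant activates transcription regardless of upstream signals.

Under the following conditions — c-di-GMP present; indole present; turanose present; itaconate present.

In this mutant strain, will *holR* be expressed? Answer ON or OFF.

ON

c-di-GMP is present, so WexH is inactive.
Indole is present, so KosS is active.
With repressor KosS bound, *sibN* is not transcribed.
So SibN is not produced.
Turanose is present, so IrpY is inactive.
With no repressor bound, *temX* is transcribed.
So TemX is produced and active.
SibX is constitutively active in this strain.
No repressor is bound and TemX and SibX are active, so *holR* is transcribed.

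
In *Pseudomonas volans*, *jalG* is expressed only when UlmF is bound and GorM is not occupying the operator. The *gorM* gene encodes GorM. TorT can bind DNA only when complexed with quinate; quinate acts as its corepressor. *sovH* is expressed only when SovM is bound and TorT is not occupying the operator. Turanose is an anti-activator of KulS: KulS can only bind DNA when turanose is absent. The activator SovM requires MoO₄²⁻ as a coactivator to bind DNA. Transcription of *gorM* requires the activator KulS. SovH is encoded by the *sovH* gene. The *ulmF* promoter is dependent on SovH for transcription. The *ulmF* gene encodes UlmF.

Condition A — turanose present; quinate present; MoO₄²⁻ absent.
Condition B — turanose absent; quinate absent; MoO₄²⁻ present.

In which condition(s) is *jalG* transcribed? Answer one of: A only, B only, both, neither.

Condition A:
Turanose is present, so KulS is inactive.
Required activator KulS is absent, so *gorM* is not transcribed.
So GorM is not produced.
Quinate is present, so TorT is active.
MoO₄²⁻ is absent, so SovM is inactive.
With repressor TorT bound, *sovH* is not transcribed.
So SovH is not produced.
Required activator SovH is absent, so *ulmF* is not transcribed.
So UlmF is not produced.
Required activator UlmF is absent, so *jalG* is not transcribed.
→ *jalG* is OFF in A.
Condition B:
Turanose is absent, so KulS is active.
No repressor is bound and KulS is active, so *gorM* is transcribed.
So GorM is produced and active.
Quinate is absent, so TorT is inactive.
MoO₄²⁻ is present, so SovM is active.
No repressor is bound and SovM is active, so *sovH* is transcribed.
So SovH is produced and active.
No repressor is bound and SovH is active, so *ulmF* is transcribed.
So UlmF is produced and active.
With repressor GorM bound, *jalG* is not transcribed.
→ *jalG* is OFF in B.

neither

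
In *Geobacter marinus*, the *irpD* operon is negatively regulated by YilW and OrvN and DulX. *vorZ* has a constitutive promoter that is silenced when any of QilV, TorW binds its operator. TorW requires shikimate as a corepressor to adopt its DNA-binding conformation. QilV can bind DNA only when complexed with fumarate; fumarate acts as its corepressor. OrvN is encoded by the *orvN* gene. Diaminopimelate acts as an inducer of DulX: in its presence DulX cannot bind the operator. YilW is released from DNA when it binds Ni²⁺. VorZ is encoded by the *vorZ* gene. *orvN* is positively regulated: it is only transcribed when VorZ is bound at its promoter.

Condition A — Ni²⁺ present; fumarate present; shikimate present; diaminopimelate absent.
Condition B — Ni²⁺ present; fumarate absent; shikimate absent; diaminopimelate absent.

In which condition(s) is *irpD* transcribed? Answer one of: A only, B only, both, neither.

Condition A:
Ni²⁺ is present, so YilW is inactive.
Fumarate is present, so QilV is active.
Shikimate is present, so TorW is active.
With repressor QilV bound, *vorZ* is not transcribed.
So VorZ is not produced.
Required activator VorZ is absent, so *orvN* is not transcribed.
So OrvN is not produced.
Diaminopimelate is absent, so DulX is active.
With repressor DulX bound, *irpD* is not transcribed.
→ *irpD* is OFF in A.
Condition B:
Ni²⁺ is present, so YilW is inactive.
Fumarate is absent, so QilV is inactive.
Shikimate is absent, so TorW is inactive.
With no repressor bound, *vorZ* is transcribed.
So VorZ is produced and active.
No repressor is bound and VorZ is active, so *orvN* is transcribed.
So OrvN is produced and active.
Diaminopimelate is absent, so DulX is active.
With repressor OrvN bound, *irpD* is not transcribed.
→ *irpD* is OFF in B.

neither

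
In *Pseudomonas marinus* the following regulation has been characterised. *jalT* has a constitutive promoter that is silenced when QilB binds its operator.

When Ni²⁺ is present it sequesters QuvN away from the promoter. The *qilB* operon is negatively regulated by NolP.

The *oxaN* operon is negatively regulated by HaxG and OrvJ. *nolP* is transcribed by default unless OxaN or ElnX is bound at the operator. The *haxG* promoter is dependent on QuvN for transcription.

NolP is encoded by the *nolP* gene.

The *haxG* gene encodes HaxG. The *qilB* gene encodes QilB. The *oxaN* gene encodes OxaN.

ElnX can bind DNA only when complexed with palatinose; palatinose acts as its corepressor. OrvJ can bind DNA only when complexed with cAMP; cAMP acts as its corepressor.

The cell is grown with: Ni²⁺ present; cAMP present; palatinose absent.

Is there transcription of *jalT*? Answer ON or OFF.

Ni²⁺ is present, so QuvN is inactive.
Required activator QuvN is absent, so *haxG* is not transcribed.
So HaxG is not produced.
cAMP is present, so OrvJ is active.
With repressor OrvJ bound, *oxaN* is not transcribed.
So OxaN is not produced.
Palatinose is absent, so ElnX is inactive.
With no repressor bound, *nolP* is transcribed.
So NolP is produced and active.
With repressor NolP bound, *qilB* is not transcribed.
So QilB is not produced.
With no repressor bound, *jalT* is transcribed.

ON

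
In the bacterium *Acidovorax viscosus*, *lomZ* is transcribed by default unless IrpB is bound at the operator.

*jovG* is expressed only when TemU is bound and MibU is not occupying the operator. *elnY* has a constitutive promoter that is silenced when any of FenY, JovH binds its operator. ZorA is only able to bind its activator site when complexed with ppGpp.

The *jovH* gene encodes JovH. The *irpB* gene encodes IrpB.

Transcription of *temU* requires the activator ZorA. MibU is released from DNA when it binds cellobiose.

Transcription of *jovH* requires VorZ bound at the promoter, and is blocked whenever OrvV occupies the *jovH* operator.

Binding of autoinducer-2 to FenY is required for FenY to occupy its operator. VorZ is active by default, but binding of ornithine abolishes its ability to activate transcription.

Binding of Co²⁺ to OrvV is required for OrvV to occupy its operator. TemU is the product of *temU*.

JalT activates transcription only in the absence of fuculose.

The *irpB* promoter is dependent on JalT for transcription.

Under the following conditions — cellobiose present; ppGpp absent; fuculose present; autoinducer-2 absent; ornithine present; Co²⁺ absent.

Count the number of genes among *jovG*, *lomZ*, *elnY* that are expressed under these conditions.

ppGpp is absent, so ZorA is inactive.
Required activator ZorA is absent, so *temU* is not transcribed.
So TemU is not produced.
Cellobiose is present, so MibU is inactive.
Required activator TemU is absent, so *jovG* is not transcribed.
→ *jovG* is OFF.
Fuculose is present, so JalT is inactive.
Required activator JalT is absent, so *irpB* is not transcribed.
So IrpB is not produced.
With no repressor bound, *lomZ* is transcribed.
→ *lomZ* is ON.
Autoinducer-2 is absent, so FenY is inactive.
Ornithine is present, so VorZ is inactive.
Co²⁺ is absent, so OrvV is inactive.
Required activator VorZ is absent, so *jovH* is not transcribed.
So JovH is not produced.
With no repressor bound, *elnY* is transcribed.
→ *elnY* is ON.
2 of the 3 genes are transcribed.

2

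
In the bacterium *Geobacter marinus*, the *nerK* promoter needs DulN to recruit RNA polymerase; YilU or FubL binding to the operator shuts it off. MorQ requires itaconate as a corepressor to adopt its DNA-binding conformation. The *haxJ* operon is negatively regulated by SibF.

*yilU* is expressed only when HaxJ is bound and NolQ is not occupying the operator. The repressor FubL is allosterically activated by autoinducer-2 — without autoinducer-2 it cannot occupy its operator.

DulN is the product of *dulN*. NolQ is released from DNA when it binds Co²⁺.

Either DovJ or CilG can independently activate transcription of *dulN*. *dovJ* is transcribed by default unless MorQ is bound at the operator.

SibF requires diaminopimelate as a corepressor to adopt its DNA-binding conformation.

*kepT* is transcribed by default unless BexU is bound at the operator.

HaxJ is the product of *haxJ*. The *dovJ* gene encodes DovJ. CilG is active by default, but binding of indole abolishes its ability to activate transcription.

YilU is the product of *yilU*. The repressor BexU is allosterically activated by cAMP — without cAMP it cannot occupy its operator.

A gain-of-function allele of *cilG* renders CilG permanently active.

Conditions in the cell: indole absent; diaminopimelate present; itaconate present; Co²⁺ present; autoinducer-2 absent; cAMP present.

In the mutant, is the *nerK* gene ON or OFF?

ON

Itaconate is present, so MorQ is active.
With repressor MorQ bound, *dovJ* is not transcribed.
So DovJ is not produced.
CilG is constitutively active in this strain.
Activator CilG is present, so *dulN* is transcribed.
So DulN is produced and active.
Co²⁺ is present, so NolQ is inactive.
Diaminopimelate is present, so SibF is active.
With repressor SibF bound, *haxJ* is not transcribed.
So HaxJ is not produced.
Required activator HaxJ is absent, so *yilU* is not transcribed.
So YilU is not produced.
Autoinducer-2 is absent, so FubL is inactive.
No repressor is bound and DulN is active, so *nerK* is transcribed.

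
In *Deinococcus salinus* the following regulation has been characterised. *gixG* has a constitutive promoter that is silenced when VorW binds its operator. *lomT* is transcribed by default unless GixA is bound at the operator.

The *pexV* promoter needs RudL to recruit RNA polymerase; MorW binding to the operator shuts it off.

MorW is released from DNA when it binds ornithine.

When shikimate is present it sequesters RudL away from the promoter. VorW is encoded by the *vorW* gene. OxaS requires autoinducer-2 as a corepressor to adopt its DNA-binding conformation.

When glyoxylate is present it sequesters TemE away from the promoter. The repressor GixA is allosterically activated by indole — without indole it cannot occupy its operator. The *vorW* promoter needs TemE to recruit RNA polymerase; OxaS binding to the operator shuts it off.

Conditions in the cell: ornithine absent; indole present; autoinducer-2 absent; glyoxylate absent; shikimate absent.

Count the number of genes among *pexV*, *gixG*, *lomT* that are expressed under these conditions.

0

Shikimate is absent, so RudL is active.
Ornithine is absent, so MorW is active.
With repressor MorW bound, *pexV* is not transcribed.
→ *pexV* is OFF.
Glyoxylate is absent, so TemE is active.
Autoinducer-2 is absent, so OxaS is inactive.
No repressor is bound and TemE is active, so *vorW* is transcribed.
So VorW is produced and active.
With repressor VorW bound, *gixG* is not transcribed.
→ *gixG* is OFF.
Indole is present, so GixA is active.
With repressor GixA bound, *lomT* is not transcribed.
→ *lomT* is OFF.
0 of the 3 genes are transcribed.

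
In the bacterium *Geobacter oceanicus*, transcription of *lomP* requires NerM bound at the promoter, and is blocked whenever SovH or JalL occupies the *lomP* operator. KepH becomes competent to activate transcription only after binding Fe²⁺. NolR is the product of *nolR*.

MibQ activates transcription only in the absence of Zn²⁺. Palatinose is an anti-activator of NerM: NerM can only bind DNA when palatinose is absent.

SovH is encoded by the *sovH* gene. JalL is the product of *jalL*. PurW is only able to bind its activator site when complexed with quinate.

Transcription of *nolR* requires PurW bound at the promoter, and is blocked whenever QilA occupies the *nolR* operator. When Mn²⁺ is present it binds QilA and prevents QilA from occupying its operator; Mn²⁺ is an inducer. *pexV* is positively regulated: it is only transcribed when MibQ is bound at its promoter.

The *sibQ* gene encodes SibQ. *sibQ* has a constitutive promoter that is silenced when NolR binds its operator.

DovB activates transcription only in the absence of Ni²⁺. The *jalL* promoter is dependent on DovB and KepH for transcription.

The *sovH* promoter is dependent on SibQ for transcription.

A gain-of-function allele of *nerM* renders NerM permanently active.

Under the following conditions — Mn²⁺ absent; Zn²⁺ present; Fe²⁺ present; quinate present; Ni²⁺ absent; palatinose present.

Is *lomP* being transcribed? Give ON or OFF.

OFF

Quinate is present, so PurW is active.
Mn²⁺ is absent, so QilA is active.
With repressor QilA bound, *nolR* is not transcribed.
So NolR is not produced.
With no repressor bound, *sibQ* is transcribed.
So SibQ is produced and active.
No repressor is bound and SibQ is active, so *sovH* is transcribed.
So SovH is produced and active.
NerM is constitutively active in this strain.
Ni²⁺ is absent, so DovB is active.
Fe²⁺ is present, so KepH is active.
No repressor is bound and DovB and KepH are active, so *jalL* is transcribed.
So JalL is produced and active.
With repressor SovH bound, *lomP* is not transcribed.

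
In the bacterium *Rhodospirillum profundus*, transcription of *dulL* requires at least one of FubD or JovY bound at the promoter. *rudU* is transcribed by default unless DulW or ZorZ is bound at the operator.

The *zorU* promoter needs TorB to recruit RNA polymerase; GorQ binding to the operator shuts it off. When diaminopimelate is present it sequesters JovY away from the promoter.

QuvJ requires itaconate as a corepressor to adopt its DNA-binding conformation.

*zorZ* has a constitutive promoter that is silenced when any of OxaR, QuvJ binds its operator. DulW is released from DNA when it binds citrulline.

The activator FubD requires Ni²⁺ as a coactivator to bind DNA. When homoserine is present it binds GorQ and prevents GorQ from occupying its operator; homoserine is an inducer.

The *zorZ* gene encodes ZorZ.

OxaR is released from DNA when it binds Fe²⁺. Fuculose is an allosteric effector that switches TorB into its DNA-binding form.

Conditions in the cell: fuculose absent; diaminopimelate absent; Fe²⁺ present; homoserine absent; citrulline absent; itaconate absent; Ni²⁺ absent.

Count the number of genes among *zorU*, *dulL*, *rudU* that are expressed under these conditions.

1

Fuculose is absent, so TorB is inactive.
Homoserine is absent, so GorQ is active.
With repressor GorQ bound, *zorU* is not transcribed.
→ *zorU* is OFF.
Ni²⁺ is absent, so FubD is inactive.
Diaminopimelate is absent, so JovY is active.
Activator JovY is present, so *dulL* is transcribed.
→ *dulL* is ON.
Citrulline is absent, so DulW is active.
Fe²⁺ is present, so OxaR is inactive.
Itaconate is absent, so QuvJ is inactive.
With no repressor bound, *zorZ* is transcribed.
So ZorZ is produced and active.
With repressor DulW bound, *rudU* is not transcribed.
→ *rudU* is OFF.
1 of the 3 genes is transcribed.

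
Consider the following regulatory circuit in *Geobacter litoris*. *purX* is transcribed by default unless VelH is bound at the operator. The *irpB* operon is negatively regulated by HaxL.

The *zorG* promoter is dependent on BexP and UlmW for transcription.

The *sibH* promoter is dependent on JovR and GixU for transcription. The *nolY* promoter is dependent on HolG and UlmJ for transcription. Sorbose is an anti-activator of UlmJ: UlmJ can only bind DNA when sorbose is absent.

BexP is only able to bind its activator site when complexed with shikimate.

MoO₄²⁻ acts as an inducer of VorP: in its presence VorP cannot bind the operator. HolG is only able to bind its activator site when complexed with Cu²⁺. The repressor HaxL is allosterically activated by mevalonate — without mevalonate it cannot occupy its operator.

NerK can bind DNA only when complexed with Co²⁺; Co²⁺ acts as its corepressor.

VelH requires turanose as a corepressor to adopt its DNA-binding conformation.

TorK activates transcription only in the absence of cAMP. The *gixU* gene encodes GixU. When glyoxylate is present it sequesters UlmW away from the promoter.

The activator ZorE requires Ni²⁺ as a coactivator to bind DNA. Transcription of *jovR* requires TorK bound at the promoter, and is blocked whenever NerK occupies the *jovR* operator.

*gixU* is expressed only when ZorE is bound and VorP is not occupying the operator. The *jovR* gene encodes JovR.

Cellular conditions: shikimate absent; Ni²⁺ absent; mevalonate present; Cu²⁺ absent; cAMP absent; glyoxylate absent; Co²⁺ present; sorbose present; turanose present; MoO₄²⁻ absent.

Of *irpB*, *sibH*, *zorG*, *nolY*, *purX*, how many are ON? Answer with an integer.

Mevalonate is present, so HaxL is active.
With repressor HaxL bound, *irpB* is not transcribed.
→ *irpB* is OFF.
Co²⁺ is present, so NerK is active.
cAMP is absent, so TorK is active.
With repressor NerK bound, *jovR* is not transcribed.
So JovR is not produced.
Ni²⁺ is absent, so ZorE is inactive.
MoO₄²⁻ is absent, so VorP is active.
With repressor VorP bound, *gixU* is not transcribed.
So GixU is not produced.
Required activator JovR is absent, so *sibH* is not transcribed.
→ *sibH* is OFF.
Shikimate is absent, so BexP is inactive.
Glyoxylate is absent, so UlmW is active.
Required activator BexP is absent, so *zorG* is not transcribed.
→ *zorG* is OFF.
Cu²⁺ is absent, so HolG is inactive.
Sorbose is present, so UlmJ is inactive.
Required activator HolG is absent, so *nolY* is not transcribed.
→ *nolY* is OFF.
Turanose is present, so VelH is active.
With repressor VelH bound, *purX* is not transcribed.
→ *purX* is OFF.
0 of the 5 genes are transcribed.

0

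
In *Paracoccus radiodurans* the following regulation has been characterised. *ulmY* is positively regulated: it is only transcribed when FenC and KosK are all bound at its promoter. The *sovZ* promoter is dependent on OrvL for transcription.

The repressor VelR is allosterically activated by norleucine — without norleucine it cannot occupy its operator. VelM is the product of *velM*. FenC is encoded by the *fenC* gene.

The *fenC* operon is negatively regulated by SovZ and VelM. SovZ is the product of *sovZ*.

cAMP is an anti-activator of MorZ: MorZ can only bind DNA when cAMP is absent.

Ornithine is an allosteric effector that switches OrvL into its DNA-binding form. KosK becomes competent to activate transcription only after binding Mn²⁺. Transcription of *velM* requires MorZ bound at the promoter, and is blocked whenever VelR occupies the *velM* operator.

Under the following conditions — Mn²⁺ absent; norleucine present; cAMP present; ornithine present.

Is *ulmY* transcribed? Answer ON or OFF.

Ornithine is present, so OrvL is active.
No repressor is bound and OrvL is active, so *sovZ* is transcribed.
So SovZ is produced and active.
cAMP is present, so MorZ is inactive.
Norleucine is present, so VelR is active.
With repressor VelR bound, *velM* is not transcribed.
So VelM is not produced.
With repressor SovZ bound, *fenC* is not transcribed.
So FenC is not produced.
Mn²⁺ is absent, so KosK is inactive.
Required activator FenC is absent, so *ulmY* is not transcribed.

OFF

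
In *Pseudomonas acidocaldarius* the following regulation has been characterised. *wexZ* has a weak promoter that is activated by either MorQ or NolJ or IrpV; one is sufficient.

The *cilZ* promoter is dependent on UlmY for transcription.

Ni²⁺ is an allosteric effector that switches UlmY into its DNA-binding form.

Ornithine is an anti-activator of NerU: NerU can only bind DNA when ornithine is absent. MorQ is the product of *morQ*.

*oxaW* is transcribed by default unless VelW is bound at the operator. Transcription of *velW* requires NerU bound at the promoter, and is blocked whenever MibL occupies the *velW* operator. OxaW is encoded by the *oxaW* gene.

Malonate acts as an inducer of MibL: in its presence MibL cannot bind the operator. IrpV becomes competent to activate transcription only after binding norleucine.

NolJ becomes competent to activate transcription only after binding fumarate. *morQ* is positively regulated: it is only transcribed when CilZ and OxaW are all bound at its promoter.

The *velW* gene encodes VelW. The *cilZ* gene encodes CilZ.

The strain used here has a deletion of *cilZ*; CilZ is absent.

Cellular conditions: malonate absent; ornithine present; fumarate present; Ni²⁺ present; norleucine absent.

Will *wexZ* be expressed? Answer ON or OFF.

CilZ is non-functional in this strain, so it has no effect.
Ornithine is present, so NerU is inactive.
Malonate is absent, so MibL is active.
With repressor MibL bound, *velW* is not transcribed.
So VelW is not produced.
With no repressor bound, *oxaW* is transcribed.
So OxaW is produced and active.
Required activator CilZ is absent, so *morQ* is not transcribed.
So MorQ is not produced.
Fumarate is present, so NolJ is active.
Norleucine is absent, so IrpV is inactive.
Activator NolJ is present, so *wexZ* is transcribed.

ON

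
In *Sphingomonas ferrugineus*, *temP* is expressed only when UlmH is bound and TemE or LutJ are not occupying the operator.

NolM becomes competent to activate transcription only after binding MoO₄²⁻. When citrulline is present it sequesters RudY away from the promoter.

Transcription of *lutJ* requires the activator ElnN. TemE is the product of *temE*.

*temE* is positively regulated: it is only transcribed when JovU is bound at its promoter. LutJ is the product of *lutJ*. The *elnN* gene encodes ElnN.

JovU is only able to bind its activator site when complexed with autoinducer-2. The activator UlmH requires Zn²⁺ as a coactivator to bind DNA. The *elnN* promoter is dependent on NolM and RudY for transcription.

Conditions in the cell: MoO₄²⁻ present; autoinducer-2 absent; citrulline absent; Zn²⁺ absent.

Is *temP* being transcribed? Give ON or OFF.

Autoinducer-2 is absent, so JovU is inactive.
Required activator JovU is absent, so *temE* is not transcribed.
So TemE is not produced.
MoO₄²⁻ is present, so NolM is active.
Citrulline is absent, so RudY is active.
No repressor is bound and NolM and RudY are active, so *elnN* is transcribed.
So ElnN is produced and active.
No repressor is bound and ElnN is active, so *lutJ* is transcribed.
So LutJ is produced and active.
Zn²⁺ is absent, so UlmH is inactive.
With repressor LutJ bound, *temP* is not transcribed.

OFF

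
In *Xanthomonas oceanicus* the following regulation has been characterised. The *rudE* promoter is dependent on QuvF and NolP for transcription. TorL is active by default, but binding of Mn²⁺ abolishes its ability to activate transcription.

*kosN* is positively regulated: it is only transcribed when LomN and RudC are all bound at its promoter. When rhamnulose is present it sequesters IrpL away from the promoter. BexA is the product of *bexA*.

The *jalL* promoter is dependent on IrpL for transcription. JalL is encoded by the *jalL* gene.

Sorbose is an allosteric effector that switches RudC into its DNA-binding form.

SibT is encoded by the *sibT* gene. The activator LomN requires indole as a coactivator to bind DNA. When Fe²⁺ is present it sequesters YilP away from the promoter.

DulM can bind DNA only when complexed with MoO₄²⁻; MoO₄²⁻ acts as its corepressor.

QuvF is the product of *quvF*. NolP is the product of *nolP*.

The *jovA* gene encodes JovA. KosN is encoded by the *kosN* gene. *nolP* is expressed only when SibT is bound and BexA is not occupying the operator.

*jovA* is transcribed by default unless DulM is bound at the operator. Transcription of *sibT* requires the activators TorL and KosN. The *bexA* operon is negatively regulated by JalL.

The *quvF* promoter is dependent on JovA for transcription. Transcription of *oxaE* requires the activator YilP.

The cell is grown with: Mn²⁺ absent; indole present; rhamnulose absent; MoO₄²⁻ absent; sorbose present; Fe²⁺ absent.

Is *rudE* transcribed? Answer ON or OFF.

MoO₄²⁻ is absent, so DulM is inactive.
With no repressor bound, *jovA* is transcribed.
So JovA is produced and active.
No repressor is bound and JovA is active, so *quvF* is transcribed.
So QuvF is produced and active.
Rhamnulose is absent, so IrpL is active.
No repressor is bound and IrpL is active, so *jalL* is transcribed.
So JalL is produced and active.
With repressor JalL bound, *bexA* is not transcribed.
So BexA is not produced.
Mn²⁺ is absent, so TorL is active.
Indole is present, so LomN is active.
Sorbose is present, so RudC is active.
No repressor is bound and LomN and RudC are active, so *kosN* is transcribed.
So KosN is produced and active.
No repressor is bound and TorL and KosN are active, so *sibT* is transcribed.
So SibT is produced and active.
No repressor is bound and SibT is active, so *nolP* is transcribed.
So NolP is produced and active.
No repressor is bound and QuvF and NolP are active, so *rudE* is transcribed.

ON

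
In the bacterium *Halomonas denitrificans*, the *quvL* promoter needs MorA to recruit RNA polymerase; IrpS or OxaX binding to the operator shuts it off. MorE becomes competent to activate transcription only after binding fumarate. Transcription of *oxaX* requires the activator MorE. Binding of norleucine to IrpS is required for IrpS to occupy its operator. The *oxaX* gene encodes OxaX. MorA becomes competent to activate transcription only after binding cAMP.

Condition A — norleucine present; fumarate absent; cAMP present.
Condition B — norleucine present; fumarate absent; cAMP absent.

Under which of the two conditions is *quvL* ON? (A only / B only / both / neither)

neither

Condition A:
Norleucine is present, so IrpS is active.
Fumarate is absent, so MorE is inactive.
Required activator MorE is absent, so *oxaX* is not transcribed.
So OxaX is not produced.
cAMP is present, so MorA is active.
With repressor IrpS bound, *quvL* is not transcribed.
→ *quvL* is OFF in A.
Condition B:
Norleucine is present, so IrpS is active.
Fumarate is absent, so MorE is inactive.
Required activator MorE is absent, so *oxaX* is not transcribed.
So OxaX is not produced.
cAMP is absent, so MorA is inactive.
With repressor IrpS bound, *quvL* is not transcribed.
→ *quvL* is OFF in B.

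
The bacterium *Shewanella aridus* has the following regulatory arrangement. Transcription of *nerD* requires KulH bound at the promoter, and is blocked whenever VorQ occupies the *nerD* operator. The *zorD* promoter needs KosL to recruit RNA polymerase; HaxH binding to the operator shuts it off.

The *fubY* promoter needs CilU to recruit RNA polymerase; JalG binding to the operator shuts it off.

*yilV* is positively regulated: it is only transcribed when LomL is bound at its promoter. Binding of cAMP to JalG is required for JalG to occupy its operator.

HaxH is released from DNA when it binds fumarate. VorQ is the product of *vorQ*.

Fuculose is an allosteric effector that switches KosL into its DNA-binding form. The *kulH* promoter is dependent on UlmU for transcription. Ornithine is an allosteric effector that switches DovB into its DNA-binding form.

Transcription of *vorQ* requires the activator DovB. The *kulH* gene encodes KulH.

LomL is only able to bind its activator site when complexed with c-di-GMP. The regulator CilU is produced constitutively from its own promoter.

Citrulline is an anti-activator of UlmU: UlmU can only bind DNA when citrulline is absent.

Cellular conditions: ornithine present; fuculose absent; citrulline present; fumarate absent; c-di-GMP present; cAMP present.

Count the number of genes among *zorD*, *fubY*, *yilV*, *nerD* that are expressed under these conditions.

1

Fuculose is absent, so KosL is inactive.
Fumarate is absent, so HaxH is active.
With repressor HaxH bound, *zorD* is not transcribed.
→ *zorD* is OFF.
CilU is produced constitutively and is active.
cAMP is present, so JalG is active.
With repressor JalG bound, *fubY* is not transcribed.
→ *fubY* is OFF.
c-di-GMP is present, so LomL is active.
No repressor is bound and LomL is active, so *yilV* is transcribed.
→ *yilV* is ON.
Ornithine is present, so DovB is active.
No repressor is bound and DovB is active, so *vorQ* is transcribed.
So VorQ is produced and active.
Citrulline is present, so UlmU is inactive.
Required activator UlmU is absent, so *kulH* is not transcribed.
So KulH is not produced.
With repressor VorQ bound, *nerD* is not transcribed.
→ *nerD* is OFF.
1 of the 4 genes is transcribed.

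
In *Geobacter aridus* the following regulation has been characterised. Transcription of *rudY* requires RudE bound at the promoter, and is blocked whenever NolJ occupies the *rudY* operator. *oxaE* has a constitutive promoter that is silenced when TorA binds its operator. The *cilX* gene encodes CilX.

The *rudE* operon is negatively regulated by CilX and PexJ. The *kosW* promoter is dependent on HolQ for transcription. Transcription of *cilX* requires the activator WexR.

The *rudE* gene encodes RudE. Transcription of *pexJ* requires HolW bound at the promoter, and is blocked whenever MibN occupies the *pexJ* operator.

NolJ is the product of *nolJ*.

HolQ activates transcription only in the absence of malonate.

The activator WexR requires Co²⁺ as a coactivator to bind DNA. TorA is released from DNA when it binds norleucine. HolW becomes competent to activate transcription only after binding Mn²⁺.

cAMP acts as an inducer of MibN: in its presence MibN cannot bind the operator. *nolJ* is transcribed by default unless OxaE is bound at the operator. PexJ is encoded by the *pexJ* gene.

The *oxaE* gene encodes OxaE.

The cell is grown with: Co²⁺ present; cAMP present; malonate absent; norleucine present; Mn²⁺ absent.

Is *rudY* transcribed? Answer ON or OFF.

Norleucine is present, so TorA is inactive.
With no repressor bound, *oxaE* is transcribed.
So OxaE is produced and active.
With repressor OxaE bound, *nolJ* is not transcribed.
So NolJ is not produced.
Co²⁺ is present, so WexR is active.
No repressor is bound and WexR is active, so *cilX* is transcribed.
So CilX is produced and active.
cAMP is present, so MibN is inactive.
Mn²⁺ is absent, so HolW is inactive.
Required activator HolW is absent, so *pexJ* is not transcribed.
So PexJ is not produced.
With repressor CilX bound, *rudE* is not transcribed.
So RudE is not produced.
Required activator RudE is absent, so *rudY* is not transcribed.

OFF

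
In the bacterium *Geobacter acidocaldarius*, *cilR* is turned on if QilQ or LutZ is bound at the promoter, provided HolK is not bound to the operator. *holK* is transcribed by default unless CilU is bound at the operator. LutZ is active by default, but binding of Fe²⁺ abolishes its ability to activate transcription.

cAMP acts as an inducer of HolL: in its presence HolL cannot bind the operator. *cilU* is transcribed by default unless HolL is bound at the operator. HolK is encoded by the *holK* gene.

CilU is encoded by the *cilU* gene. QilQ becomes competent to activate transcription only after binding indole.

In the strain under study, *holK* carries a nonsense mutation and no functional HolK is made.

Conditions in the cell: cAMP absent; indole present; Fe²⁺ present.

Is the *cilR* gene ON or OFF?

Indole is present, so QilQ is active.
Fe²⁺ is present, so LutZ is inactive.
HolK is non-functional in this strain, so it has no effect.
Activator QilQ is present, so *cilR* is transcribed.

ON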